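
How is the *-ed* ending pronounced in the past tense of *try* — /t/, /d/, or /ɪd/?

/d/

The stem *try* ends in a voiced sound other than /d/.
The -ed suffix is realized as /ɪd/ after /t, d/; as /t/ after other voiceless consonants; and as /d/ after other voiced sounds.
So -ed on *try* is pronounced /d/.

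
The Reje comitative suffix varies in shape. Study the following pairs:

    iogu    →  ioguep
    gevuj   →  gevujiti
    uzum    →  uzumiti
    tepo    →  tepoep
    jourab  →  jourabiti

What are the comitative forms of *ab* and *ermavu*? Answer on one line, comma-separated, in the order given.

abiti, ermavuep

Looking at the final sound of each stem: -iti when the stem ends in a consonant (*gevuj*, *uzum*, *jourab*); -ep when the stem ends in a vowel (*iogu*, *tepo*).
Since the final sound of *ab* is /b/ (a consonant), it takes -iti, giving *abiti*.
*ermavu* — final sound /u/ (a vowel) → -ep → *ermavuep*.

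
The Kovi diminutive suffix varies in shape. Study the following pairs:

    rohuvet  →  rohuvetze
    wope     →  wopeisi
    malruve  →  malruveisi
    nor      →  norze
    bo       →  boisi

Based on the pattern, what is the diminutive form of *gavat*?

gavatze

Looking at the final sound of each stem: -ze when the stem ends in a consonant (*rohuvet*, *nor*); -isi when the stem ends in a vowel (*wope*, *malruve*, *bo*).
*gavat*: final sound = /t/, a consonant → -ze → *gavatze*.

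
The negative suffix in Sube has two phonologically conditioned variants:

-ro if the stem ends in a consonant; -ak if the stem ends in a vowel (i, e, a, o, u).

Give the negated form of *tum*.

The final sound of *tum* is /m/, which is a consonant, so the suffix is -ro, giving *tumro*.

tumro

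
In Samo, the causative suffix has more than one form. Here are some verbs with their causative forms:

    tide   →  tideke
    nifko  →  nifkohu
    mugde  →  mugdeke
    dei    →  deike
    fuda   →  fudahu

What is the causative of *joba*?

jobahu

The suffix is conditioned by the last vowel: -ke when the last vowel of the stem is a front vowel (*tide*, *mugde*, *dei*); -hu when the last vowel of the stem is a back vowel (*nifko*, *fuda*).
The last vowel of *joba* is /a/, which is a back vowel, so the suffix is -hu, giving *jobahu*.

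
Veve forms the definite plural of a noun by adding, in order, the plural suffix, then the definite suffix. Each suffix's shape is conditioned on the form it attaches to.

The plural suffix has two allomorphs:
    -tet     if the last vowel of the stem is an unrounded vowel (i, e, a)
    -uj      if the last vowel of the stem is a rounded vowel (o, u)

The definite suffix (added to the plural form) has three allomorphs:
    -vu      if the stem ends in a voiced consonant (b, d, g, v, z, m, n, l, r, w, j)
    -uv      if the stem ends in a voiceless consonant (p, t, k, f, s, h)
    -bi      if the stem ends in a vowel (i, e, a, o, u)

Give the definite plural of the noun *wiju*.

Since the last vowel of *wiju* is /u/ (a rounded vowel), it takes -uj, giving *wijuuj*.
The final sound of the plural form *wijuuj* is /j/, which is a voiced consonant, so the definite suffix is -vu, giving *wijuujvu*.

wijuujvu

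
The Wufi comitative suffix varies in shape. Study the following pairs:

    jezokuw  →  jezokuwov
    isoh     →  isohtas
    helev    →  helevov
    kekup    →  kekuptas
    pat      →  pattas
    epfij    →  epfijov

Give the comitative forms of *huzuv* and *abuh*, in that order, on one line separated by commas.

huzuvov, abuhtas

The pattern is voicing of the final consonant: -tas when the stem ends in a voiceless consonant (*isoh*, *kekup*, *pat*); -ov when the stem ends in a voiced consonant (*jezokuw*, *helev*, *epfij*).
The final consonant of *huzuv* is /v/, which is voiced, so the suffix is -ov, giving *huzuvov*.
*abuh* — final consonant /h/ (voiceless) → -tas → *abuhtas*.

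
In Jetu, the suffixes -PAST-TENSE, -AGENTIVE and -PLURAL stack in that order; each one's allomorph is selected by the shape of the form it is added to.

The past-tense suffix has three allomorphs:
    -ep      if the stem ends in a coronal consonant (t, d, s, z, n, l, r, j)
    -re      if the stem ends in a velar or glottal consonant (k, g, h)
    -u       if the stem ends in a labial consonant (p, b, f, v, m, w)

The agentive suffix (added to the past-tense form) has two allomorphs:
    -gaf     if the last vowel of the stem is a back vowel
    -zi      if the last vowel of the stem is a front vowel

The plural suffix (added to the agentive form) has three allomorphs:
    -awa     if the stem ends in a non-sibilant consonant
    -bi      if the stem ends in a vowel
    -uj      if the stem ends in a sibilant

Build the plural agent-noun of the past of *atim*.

atimugafawa

*atim*: final consonant = /m/, labial → -u → *atimu*.
The past-tense form *atimu*: last vowel = /u/, a back vowel → -gaf → *atimugaf*.
The final sound of the agentive form *atimugaf* is /f/, which is a non-sibilant consonant, so the plural suffix is -awa, giving *atimugafawa*.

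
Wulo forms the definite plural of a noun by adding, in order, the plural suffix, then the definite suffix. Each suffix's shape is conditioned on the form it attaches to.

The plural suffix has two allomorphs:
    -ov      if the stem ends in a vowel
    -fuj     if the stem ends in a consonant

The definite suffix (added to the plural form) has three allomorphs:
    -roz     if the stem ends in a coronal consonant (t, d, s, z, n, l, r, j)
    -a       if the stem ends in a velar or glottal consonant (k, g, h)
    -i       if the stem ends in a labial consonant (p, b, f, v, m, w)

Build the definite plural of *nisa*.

Since the final sound of *nisa* is /a/ (a vowel), it takes -ov, giving *nisaov*.
The plural form *nisaov* — final consonant /v/ (labial) → -i → *nisaovi*.

nisaovi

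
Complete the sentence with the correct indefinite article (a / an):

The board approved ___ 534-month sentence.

The indefinite article is chosen by the initial *sound* of the following word, not its spelling.
The number *534* is spoken "five hundred …", beginning with /faɪv/ — a consonant sound.
So the article is *a*: The board approved a 534-month sentence.

a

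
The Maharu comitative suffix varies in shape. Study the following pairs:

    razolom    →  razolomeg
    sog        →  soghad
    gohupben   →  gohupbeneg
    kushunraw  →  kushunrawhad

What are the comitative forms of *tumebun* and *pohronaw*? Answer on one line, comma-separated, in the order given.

tumebuneg, pohronawhad

The pattern is nasality of the final consonant: -eg when the stem ends in a nasal (*razolom*, *gohupben*); -had when the stem ends in a non-nasal consonant (*sog*, *kushunraw*).
The final consonant of *tumebun* is /n/, which is a nasal, so the suffix is -eg, giving *tumebuneg*.
*pohronaw*: final consonant = /w/, non-nasal → -had → *pohronawhad*.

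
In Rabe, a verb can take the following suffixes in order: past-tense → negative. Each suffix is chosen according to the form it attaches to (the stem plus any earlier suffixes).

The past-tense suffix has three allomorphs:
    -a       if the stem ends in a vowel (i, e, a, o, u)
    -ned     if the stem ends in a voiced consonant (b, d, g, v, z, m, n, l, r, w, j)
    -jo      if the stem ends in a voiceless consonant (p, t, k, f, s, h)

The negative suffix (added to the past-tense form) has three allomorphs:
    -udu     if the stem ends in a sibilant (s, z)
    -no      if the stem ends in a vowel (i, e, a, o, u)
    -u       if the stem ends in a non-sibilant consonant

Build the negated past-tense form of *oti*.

otiano

The final sound of *oti* is /i/, which is a vowel, so the past-tense suffix is -a, giving *otia*.
The past-tense form *otia*: final sound = /a/, a vowel → -no → *otiano*.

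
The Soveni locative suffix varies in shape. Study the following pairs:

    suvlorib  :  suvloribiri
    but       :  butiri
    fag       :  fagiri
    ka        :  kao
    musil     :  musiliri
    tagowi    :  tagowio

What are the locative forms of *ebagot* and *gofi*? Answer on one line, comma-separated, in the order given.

The suffix is conditioned by the final sound: -iri when the stem ends in a consonant (*suvlorib*, *but*, *fag*, *musil*); -o when the stem ends in a vowel (*ka*, *tagowi*).
*ebagot*: final sound = /t/, a consonant → -iri → *ebagotiri*.
The final sound of *gofi* is /i/, which is a vowel, so the suffix is -o, giving *gofio*.

ebagotiri, gofio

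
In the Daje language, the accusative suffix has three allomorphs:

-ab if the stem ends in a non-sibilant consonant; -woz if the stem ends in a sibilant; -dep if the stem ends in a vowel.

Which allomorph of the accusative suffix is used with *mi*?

-dep

*mi*: final sound = /i/, a vowel → -dep.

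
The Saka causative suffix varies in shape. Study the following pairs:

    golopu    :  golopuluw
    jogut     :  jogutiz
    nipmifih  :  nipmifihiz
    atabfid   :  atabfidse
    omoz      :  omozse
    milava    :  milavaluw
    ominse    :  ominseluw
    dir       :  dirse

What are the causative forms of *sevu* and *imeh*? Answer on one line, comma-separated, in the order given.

sevuluw, imehiz

The pattern is voicing of the final sound: -iz when the stem ends in a voiceless consonant (*jogut*, *nipmifih*); -se when the stem ends in a voiced consonant (*atabfid*, *omoz*, *dir*); -luw when the stem ends in a vowel (*golopu*, *milava*, *ominse*).
*sevu* — final sound /u/ (a vowel) → -luw → *sevuluw*.
Since the final sound of *imeh* is /h/ (a voiceless consonant), it takes -iz, giving *imehiz*.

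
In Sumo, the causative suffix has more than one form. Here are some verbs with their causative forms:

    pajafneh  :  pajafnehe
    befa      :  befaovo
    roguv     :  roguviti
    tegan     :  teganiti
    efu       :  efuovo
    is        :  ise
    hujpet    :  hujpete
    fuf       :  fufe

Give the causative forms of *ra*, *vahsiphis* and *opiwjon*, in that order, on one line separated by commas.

raovo, vahsiphise, opiwjoniti

The pattern is voicing of the final sound: -e when the stem ends in a voiceless consonant (*pajafneh*, *is*, *hujpet*, *fuf*); -iti when the stem ends in a voiced consonant (*roguv*, *tegan*); -ovo when the stem ends in a vowel (*befa*, *efu*).
*ra* — final sound /a/ (a vowel) → -ovo → *raovo*.
*vahsiphis*: final sound = /s/, a voiceless consonant → -e → *vahsiphise*.
*opiwjon* — final sound /n/ (a voiced consonant) → -iti → *opiwjoniti*.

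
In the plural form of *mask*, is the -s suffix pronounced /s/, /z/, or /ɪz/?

The stem *mask* ends in a voiceless non-sibilant consonant.
The plural suffix surfaces as /ɪz/ after sibilants, /s/ after other voiceless consonants, and /z/ after other voiced sounds.
So the plural -s on *mask* is pronounced /s/.

/s/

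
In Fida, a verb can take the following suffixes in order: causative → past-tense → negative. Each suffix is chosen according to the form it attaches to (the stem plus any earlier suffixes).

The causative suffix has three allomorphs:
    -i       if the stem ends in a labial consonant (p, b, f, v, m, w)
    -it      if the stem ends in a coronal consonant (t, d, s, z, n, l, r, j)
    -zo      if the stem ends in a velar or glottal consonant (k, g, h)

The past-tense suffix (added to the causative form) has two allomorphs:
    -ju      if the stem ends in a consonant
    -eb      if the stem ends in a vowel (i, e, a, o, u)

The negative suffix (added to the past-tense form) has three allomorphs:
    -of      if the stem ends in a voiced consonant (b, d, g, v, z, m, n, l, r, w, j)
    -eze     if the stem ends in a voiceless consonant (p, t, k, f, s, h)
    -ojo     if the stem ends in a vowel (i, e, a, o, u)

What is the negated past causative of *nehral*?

The final consonant of *nehral* is /l/, which is coronal, so the causative suffix is -it, giving *nehralit*.
The final sound of the causative form *nehralit* is /t/, which is a consonant, so the past-tense suffix is -ju, giving *nehralitju*.
The past-tense form *nehralitju*: final sound = /u/, a vowel → -ojo → *nehralitjuojo*.

nehralitjuojo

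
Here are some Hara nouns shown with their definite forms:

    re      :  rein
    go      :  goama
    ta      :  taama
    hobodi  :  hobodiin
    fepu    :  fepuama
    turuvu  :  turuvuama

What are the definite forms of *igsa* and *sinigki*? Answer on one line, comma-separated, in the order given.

igsaama, sinigkiin

Looking at the last vowel of each stem: -in when the last vowel of the stem is a front vowel (*re*, *hobodi*); -ama when the last vowel of the stem is a back vowel (*go*, *ta*, *fepu*, *turuvu*).
The last vowel of *igsa* is /a/, which is a back vowel, so the suffix is -ama, giving *igsaama*.
Since the last vowel of *sinigki* is /i/ (a front vowel), it takes -in, giving *sinigkiin*.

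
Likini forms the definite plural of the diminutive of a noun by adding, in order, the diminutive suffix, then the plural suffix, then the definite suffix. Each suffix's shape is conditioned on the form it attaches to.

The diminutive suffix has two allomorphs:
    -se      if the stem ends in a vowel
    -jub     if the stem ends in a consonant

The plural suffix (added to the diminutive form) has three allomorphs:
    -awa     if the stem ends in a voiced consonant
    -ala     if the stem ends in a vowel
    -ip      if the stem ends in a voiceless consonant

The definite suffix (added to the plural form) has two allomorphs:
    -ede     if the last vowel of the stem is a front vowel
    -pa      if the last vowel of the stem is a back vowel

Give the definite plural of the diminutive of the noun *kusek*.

kusekjubawapa

*kusek*: final sound = /k/, a consonant → -jub → *kusekjub*.
Since the final sound of the diminutive form *kusekjub* is /b/ (a voiced consonant), it takes -awa, giving *kusekjubawa*.
The plural form *kusekjubawa*: last vowel = /a/, a back vowel → -pa → *kusekjubawapa*.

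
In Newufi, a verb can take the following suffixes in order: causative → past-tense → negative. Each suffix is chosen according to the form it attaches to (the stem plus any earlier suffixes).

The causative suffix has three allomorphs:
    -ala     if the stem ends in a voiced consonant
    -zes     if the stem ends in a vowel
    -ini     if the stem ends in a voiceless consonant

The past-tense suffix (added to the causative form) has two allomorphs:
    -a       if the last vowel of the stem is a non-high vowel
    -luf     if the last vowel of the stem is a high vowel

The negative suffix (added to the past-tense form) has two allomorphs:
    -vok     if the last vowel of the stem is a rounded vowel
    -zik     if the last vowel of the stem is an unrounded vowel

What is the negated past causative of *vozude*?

vozudezesazik

*vozude* — final sound /e/ (a vowel) → -zes → *vozudezes*.
The causative form *vozudezes*: last vowel = /e/, a non-high vowel → -a → *vozudezesa*.
The last vowel of the past-tense form *vozudezesa* is /a/, which is an unrounded vowel, so the negative suffix is -zik, giving *vozudezesazik*.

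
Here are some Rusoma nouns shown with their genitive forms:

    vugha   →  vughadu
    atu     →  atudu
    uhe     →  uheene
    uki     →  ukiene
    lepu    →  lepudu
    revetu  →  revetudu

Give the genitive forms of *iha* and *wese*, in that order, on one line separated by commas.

ihadu, weseene

The alternation tracks the last vowel of the stem — -ene when the last vowel of the stem is a front vowel (*uhe*, *uki*); -du when the last vowel of the stem is a back vowel (*vugha*, *atu*, *lepu*, *revetu*).
*iha* — last vowel /a/ (a back vowel) → -du → *ihadu*.
*wese* — last vowel /e/ (a front vowel) → -ene → *weseene*.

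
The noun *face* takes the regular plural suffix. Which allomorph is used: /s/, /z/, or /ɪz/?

/ɪz/

The stem *face* ends in a sibilant (/s, z, ʃ, ʒ, tʃ, dʒ/).
The plural suffix surfaces as /ɪz/ after sibilants, /s/ after other voiceless consonants, and /z/ after other voiced sounds.
So the plural -s on *face* is pronounced /ɪz/.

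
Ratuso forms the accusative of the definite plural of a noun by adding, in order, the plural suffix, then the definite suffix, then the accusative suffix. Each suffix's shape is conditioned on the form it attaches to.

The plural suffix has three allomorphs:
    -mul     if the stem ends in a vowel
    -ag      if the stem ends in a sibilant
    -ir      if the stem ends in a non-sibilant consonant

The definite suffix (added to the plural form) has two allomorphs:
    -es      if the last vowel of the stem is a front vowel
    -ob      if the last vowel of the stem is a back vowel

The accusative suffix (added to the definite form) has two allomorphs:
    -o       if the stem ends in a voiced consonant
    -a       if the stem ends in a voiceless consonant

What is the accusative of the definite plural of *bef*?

Since the final sound of *bef* is /f/ (a non-sibilant consonant), it takes -ir, giving *befir*.
The plural form *befir*: last vowel = /i/, a front vowel → -es → *befires*.
The final consonant of the definite form *befires* is /s/, which is voiceless, so the accusative suffix is -a, giving *befiresa*.

befiresa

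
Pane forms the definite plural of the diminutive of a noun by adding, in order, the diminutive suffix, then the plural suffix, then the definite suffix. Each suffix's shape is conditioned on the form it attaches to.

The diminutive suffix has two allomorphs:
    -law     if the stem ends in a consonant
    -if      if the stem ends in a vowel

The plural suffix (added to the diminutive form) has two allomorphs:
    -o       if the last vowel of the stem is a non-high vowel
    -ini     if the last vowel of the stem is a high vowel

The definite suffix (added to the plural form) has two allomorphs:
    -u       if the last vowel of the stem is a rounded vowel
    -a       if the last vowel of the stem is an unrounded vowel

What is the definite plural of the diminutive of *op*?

oplawou

*op* — final sound /p/ (a consonant) → -law → *oplaw*.
The last vowel of the diminutive form *oplaw* is /a/, which is a non-high vowel, so the plural suffix is -o, giving *oplawo*.
The plural form *oplawo* — last vowel /o/ (a rounded vowel) → -u → *oplawou*.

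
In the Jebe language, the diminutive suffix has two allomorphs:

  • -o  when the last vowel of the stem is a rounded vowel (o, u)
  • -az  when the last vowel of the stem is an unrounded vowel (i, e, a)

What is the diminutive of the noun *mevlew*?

Since the last vowel of *mevlew* is /e/ (an unrounded vowel), it takes -az, giving *mevlewaz*.

mevlewaz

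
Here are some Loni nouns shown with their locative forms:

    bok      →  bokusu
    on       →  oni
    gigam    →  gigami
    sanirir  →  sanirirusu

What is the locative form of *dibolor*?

The alternation tracks the final consonant of the stem — -i when the stem ends in a nasal (*on*, *gigam*); -usu when the stem ends in a non-nasal consonant (*bok*, *sanirir*).
Since the final consonant of *dibolor* is /r/ (non-nasal), it takes -usu, giving *dibolorusu*.

dibolorusu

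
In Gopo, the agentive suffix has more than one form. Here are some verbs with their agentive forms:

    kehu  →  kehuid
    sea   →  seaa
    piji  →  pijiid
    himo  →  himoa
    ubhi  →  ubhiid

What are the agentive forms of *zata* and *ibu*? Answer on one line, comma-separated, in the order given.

zataa, ibuid

The suffix is conditioned by the last vowel: -id when the last vowel of the stem is a high vowel (*kehu*, *piji*, *ubhi*); -a when the last vowel of the stem is a non-high vowel (*sea*, *himo*).
The last vowel of *zata* is /a/, which is a non-high vowel, so the suffix is -a, giving *zataa*.
The last vowel of *ibu* is /u/, which is a high vowel, so the suffix is -id, giving *ibuid*.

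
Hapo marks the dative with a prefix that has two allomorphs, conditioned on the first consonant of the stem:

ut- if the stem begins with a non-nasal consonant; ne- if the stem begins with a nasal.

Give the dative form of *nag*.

nenag

The first consonant of *nag* is /n/, which is a nasal, so the prefix is ne-, giving *nenag*.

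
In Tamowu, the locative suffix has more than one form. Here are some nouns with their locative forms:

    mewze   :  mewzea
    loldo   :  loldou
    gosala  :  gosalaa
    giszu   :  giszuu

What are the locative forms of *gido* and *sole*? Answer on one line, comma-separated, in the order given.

gidou, solea

The pattern is rounding harmony: -u when the last vowel of the stem is a rounded vowel (*loldo*, *giszu*); -a when the last vowel of the stem is an unrounded vowel (*mewze*, *gosala*).
*gido*: last vowel = /o/, a rounded vowel → -u → *gidou*.
The last vowel of *sole* is /e/, which is an unrounded vowel, so the suffix is -a, giving *solea*.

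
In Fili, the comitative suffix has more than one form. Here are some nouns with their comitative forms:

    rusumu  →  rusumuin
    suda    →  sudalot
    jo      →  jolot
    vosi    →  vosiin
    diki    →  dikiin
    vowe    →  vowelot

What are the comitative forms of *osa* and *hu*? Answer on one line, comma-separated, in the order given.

The alternation tracks the last vowel of the stem — -in when the last vowel of the stem is a high vowel (*rusumu*, *vosi*, *diki*); -lot when the last vowel of the stem is a non-high vowel (*suda*, *jo*, *vowe*).
Since the last vowel of *osa* is /a/ (a non-high vowel), it takes -lot, giving *osalot*.
*hu* — last vowel /u/ (a high vowel) → -in → *huin*.

osalot, huin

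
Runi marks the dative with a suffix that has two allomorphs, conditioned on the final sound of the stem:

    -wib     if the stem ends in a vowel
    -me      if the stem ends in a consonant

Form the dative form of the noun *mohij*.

*mohij* — final sound /j/ (a consonant) → -me → *mohijme*.

mohijme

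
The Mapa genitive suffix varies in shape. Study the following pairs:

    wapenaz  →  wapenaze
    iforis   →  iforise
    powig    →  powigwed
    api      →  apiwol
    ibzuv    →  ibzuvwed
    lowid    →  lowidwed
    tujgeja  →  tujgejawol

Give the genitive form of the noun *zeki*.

zekiwol

The pattern is sibilance of the final sound: -e when the stem ends in a sibilant (*wapenaz*, *iforis*); -wed when the stem ends in a non-sibilant consonant (*powig*, *ibzuv*, *lowid*); -wol when the stem ends in a vowel (*api*, *tujgeja*).
*zeki* — final sound /i/ (a vowel) → -wol → *zekiwol*.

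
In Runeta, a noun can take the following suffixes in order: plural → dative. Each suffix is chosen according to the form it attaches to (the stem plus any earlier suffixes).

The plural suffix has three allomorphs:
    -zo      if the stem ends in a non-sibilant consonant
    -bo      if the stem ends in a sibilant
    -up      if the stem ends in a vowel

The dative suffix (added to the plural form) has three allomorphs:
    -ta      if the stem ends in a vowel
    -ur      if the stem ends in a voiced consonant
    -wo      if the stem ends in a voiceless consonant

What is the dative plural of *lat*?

Since the final sound of *lat* is /t/ (a non-sibilant consonant), it takes -zo, giving *latzo*.
The final sound of the plural form *latzo* is /o/, which is a vowel, so the dative suffix is -ta, giving *latzota*.

latzota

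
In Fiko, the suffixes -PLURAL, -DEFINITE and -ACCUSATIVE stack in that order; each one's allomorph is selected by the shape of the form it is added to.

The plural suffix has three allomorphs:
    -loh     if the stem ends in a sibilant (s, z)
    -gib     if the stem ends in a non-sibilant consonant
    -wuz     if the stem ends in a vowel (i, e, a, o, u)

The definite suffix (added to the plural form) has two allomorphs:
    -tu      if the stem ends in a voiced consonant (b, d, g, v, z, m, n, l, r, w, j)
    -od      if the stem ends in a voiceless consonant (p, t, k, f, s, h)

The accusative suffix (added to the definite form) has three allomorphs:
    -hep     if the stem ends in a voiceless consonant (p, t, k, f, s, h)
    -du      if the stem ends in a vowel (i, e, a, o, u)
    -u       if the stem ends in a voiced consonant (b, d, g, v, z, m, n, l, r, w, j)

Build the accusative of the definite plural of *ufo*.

Since the final sound of *ufo* is /o/ (a vowel), it takes -wuz, giving *ufowuz*.
The plural form *ufowuz*: final consonant = /z/, voiced → -tu → *ufowuztu*.
The final sound of the definite form *ufowuztu* is /u/, which is a vowel, so the accusative suffix is -du, giving *ufowuztudu*.

ufowuztudu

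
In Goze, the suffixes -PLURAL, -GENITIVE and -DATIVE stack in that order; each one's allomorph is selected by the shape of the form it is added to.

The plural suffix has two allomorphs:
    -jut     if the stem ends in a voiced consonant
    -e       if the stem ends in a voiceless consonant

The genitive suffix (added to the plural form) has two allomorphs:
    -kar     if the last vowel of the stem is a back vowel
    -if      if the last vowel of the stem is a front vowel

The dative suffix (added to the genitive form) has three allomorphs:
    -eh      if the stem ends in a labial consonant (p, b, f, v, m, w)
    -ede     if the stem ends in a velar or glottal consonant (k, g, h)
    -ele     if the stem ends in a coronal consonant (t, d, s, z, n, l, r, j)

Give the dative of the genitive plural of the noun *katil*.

*katil* — final consonant /l/ (voiced) → -jut → *katiljut*.
The last vowel of the plural form *katiljut* is /u/, which is a back vowel, so the genitive suffix is -kar, giving *katiljutkar*.
The final consonant of the genitive form *katiljutkar* is /r/, which is coronal, so the dative suffix is -ele, giving *katiljutkarele*.

katiljutkarele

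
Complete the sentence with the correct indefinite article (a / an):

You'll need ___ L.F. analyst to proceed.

an

The indefinite article is chosen by the initial *sound* of the following word, not its spelling.
The initialism *L.F.* is read letter by letter; the first letter, L, is pronounced /ɛl/, which begins with a vowel sound.
So the article is *an*: You'll need an L.F. analyst to proceed.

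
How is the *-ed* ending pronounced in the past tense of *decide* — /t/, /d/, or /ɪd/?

The stem *decide* ends in /t/ or /d/.
The -ed suffix is realized as /ɪd/ after /t, d/; as /t/ after other voiceless consonants; and as /d/ after other voiced sounds.
So -ed on *decide* is pronounced /ɪd/.

/ɪd/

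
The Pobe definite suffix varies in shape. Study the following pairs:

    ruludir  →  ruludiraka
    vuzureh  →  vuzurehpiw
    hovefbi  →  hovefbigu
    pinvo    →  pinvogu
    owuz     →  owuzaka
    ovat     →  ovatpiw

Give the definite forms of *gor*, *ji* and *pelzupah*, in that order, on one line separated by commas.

goraka, jigu, pelzupahpiw

The alternation tracks the final sound of the stem — -piw when the stem ends in a voiceless consonant (*vuzureh*, *ovat*); -aka when the stem ends in a voiced consonant (*ruludir*, *owuz*); -gu when the stem ends in a vowel (*hovefbi*, *pinvo*).
Since the final sound of *gor* is /r/ (a voiced consonant), it takes -aka, giving *goraka*.
*ji*: final sound = /i/, a vowel → -gu → *jigu*.
*pelzupah*: final sound = /h/, a voiceless consonant → -piw → *pelzupahpiw*.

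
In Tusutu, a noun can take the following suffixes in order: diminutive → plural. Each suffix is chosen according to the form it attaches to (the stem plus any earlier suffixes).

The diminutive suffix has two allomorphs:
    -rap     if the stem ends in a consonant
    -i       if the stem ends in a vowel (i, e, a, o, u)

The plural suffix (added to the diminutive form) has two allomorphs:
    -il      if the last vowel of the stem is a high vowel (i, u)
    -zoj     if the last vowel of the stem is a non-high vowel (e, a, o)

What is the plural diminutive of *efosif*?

efosifrapzoj

*efosif*: final sound = /f/, a consonant → -rap → *efosifrap*.
The last vowel of the diminutive form *efosifrap* is /a/, which is a non-high vowel, so the plural suffix is -zoj, giving *efosifrapzoj*.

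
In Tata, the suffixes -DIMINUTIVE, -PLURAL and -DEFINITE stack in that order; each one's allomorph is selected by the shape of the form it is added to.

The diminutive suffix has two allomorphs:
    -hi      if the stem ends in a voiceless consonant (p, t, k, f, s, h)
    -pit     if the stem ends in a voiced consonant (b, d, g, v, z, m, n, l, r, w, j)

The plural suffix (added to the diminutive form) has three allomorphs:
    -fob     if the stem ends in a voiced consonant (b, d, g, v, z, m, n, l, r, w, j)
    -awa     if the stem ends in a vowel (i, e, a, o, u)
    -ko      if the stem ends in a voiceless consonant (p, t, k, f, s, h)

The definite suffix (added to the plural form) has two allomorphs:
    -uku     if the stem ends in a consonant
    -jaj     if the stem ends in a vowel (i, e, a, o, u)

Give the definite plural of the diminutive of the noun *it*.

Since the final consonant of *it* is /t/ (voiceless), it takes -hi, giving *ithi*.
The diminutive form *ithi* — final sound /i/ (a vowel) → -awa → *ithiawa*.
Since the final sound of the plural form *ithiawa* is /a/ (a vowel), it takes -jaj, giving *ithiawajaj*.

ithiawajaj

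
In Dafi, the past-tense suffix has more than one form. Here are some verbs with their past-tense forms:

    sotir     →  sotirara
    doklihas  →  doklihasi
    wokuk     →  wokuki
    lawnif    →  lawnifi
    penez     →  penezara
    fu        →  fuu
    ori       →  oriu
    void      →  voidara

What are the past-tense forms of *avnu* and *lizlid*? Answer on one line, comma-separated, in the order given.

avnuu, lizlidara

The suffix is conditioned by the final sound: -i when the stem ends in a voiceless consonant (*doklihas*, *wokuk*, *lawnif*); -ara when the stem ends in a voiced consonant (*sotir*, *penez*, *void*); -u when the stem ends in a vowel (*fu*, *ori*).
*avnu* — final sound /u/ (a vowel) → -u → *avnuu*.
*lizlid* — final sound /d/ (a voiced consonant) → -ara → *lizlidara*.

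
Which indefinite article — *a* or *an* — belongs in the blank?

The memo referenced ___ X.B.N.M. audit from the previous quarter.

The indefinite article is chosen by the initial *sound* of the following word, not its spelling.
The initialism *X.B.N.M.* is read letter by letter; the first letter, X, is pronounced /ɛks/, which begins with a vowel sound.
So the article is *an*: The memo referenced an X.B.N.M. audit from the previous quarter.

an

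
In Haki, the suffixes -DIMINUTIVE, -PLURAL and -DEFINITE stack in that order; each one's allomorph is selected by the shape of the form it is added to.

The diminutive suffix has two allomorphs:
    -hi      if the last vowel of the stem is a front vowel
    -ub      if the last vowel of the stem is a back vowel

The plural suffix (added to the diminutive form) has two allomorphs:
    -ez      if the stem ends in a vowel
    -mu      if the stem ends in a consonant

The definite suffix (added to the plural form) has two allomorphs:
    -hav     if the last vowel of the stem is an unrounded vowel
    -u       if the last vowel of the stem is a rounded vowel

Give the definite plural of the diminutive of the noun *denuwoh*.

*denuwoh* — last vowel /o/ (a back vowel) → -ub → *denuwohub*.
The diminutive form *denuwohub*: final sound = /b/, a consonant → -mu → *denuwohubmu*.
The plural form *denuwohubmu* — last vowel /u/ (a rounded vowel) → -u → *denuwohubmuu*.

denuwohubmuu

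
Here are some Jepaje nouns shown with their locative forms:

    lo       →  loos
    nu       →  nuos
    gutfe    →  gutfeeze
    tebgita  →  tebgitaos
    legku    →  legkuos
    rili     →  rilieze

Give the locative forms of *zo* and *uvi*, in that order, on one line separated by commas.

zoos, uvieze

The suffix is conditioned by the last vowel: -eze when the last vowel of the stem is a front vowel (*gutfe*, *rili*); -os when the last vowel of the stem is a back vowel (*lo*, *nu*, *tebgita*, *legku*).
The last vowel of *zo* is /o/, which is a back vowel, so the suffix is -os, giving *zoos*.
*uvi*: last vowel = /i/, a front vowel → -eze → *uvieze*.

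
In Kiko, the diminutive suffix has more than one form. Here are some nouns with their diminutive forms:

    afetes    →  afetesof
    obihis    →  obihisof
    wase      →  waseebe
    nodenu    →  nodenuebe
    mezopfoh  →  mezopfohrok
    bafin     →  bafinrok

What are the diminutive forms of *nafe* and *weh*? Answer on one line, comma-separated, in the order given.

nafeebe, wehrok

Looking at the final sound of each stem: -of when the stem ends in a sibilant (*afetes*, *obihis*); -rok when the stem ends in a non-sibilant consonant (*mezopfoh*, *bafin*); -ebe when the stem ends in a vowel (*wase*, *nodenu*).
*nafe*: final sound = /e/, a vowel → -ebe → *nafeebe*.
*weh*: final sound = /h/, a non-sibilant consonant → -rok → *wehrok*.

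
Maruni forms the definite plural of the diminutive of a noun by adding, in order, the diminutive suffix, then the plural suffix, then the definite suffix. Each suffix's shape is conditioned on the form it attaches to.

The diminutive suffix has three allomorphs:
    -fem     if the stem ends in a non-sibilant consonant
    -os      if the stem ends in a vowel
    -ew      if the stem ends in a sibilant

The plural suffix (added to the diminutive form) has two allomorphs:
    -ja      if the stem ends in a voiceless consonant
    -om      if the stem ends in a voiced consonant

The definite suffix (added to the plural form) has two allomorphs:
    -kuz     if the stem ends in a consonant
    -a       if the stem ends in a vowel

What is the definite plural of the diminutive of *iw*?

*iw*: final sound = /w/, a non-sibilant consonant → -fem → *iwfem*.
The diminutive form *iwfem*: final consonant = /m/, voiced → -om → *iwfemom*.
The final sound of the plural form *iwfemom* is /m/, which is a consonant, so the definite suffix is -kuz, giving *iwfemomkuz*.

iwfemomkuz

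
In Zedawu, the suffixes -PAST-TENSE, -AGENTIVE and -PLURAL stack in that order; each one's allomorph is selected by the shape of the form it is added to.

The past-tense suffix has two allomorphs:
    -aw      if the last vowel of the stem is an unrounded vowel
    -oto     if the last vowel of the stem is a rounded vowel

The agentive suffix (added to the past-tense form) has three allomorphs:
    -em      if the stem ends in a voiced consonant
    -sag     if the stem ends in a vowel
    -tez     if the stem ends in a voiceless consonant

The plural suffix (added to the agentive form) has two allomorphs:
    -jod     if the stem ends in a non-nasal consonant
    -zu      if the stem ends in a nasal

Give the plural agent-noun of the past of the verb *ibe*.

*ibe* — last vowel /e/ (an unrounded vowel) → -aw → *ibeaw*.
The past-tense form *ibeaw* — final sound /w/ (a voiced consonant) → -em → *ibeawem*.
The agentive form *ibeawem*: final consonant = /m/, a nasal → -zu → *ibeawemzu*.

ibeawemzu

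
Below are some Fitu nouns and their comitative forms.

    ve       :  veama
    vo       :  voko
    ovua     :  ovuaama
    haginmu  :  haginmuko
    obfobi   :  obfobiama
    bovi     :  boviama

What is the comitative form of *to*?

Looking at the last vowel of each stem: -ko when the last vowel of the stem is a rounded vowel (*vo*, *haginmu*); -ama when the last vowel of the stem is an unrounded vowel (*ve*, *ovua*, *obfobi*, *bovi*).
*to* — last vowel /o/ (a rounded vowel) → -ko → *toko*.

toko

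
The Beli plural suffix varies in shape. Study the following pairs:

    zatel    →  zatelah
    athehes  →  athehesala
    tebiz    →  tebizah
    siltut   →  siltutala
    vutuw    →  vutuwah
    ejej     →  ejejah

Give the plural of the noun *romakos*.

The suffix is conditioned by the final consonant: -ala when the stem ends in a voiceless consonant (*athehes*, *siltut*); -ah when the stem ends in a voiced consonant (*zatel*, *tebiz*, *vutuw*, *ejej*).
The final consonant of *romakos* is /s/, which is voiceless, so the suffix is -ala, giving *romakosala*.

romakosala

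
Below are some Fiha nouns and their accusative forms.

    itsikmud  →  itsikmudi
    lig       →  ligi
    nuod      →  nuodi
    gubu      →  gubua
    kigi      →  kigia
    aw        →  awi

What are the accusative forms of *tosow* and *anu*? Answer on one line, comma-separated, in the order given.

tosowi, anua

The alternation tracks the final sound of the stem — -i when the stem ends in a consonant (*itsikmud*, *lig*, *nuod*, *aw*); -a when the stem ends in a vowel (*gubu*, *kigi*).
*tosow* — final sound /w/ (a consonant) → -i → *tosowi*.
Since the final sound of *anu* is /u/ (a vowel), it takes -a, giving *anua*.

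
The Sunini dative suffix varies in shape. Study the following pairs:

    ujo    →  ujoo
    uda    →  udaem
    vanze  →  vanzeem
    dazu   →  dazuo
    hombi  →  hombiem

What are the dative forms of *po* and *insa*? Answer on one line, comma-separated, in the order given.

poo, insaem

The alternation tracks the last vowel of the stem — -o when the last vowel of the stem is a rounded vowel (*ujo*, *dazu*); -em when the last vowel of the stem is an unrounded vowel (*uda*, *vanze*, *hombi*).
Since the last vowel of *po* is /o/ (a rounded vowel), it takes -o, giving *poo*.
*insa* — last vowel /a/ (an unrounded vowel) → -em → *insaem*.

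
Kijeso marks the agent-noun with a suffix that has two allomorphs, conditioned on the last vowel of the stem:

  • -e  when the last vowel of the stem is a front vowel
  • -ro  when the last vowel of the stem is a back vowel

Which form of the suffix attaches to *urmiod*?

The last vowel of *urmiod* is /o/, which is a back vowel, so the suffix is -ro.

-ro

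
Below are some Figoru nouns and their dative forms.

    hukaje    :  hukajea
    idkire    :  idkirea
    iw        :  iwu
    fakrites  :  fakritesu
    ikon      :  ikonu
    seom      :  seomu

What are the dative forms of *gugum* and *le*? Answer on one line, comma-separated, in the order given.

gugumu, lea

Looking at the final sound of each stem: -u when the stem ends in a consonant (*iw*, *fakrites*, *ikon*, *seom*); -a when the stem ends in a vowel (*hukaje*, *idkire*).
Since the final sound of *gugum* is /m/ (a consonant), it takes -u, giving *gugumu*.
Since the final sound of *le* is /e/ (a vowel), it takes -a, giving *lea*.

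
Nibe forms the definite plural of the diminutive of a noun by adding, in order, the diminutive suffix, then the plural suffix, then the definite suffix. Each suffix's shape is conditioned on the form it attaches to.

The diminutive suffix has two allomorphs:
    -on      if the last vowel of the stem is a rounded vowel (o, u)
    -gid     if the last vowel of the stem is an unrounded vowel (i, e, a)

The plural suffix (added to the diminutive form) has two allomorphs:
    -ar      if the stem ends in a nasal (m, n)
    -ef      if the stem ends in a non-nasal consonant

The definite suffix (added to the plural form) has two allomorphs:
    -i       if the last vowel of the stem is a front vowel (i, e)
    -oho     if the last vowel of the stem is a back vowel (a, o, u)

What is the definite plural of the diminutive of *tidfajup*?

*tidfajup*: last vowel = /u/, a rounded vowel → -on → *tidfajupon*.
The diminutive form *tidfajupon* — final consonant /n/ (a nasal) → -ar → *tidfajuponar*.
The last vowel of the plural form *tidfajuponar* is /a/, which is a back vowel, so the definite suffix is -oho, giving *tidfajuponaroho*.

tidfajuponaroho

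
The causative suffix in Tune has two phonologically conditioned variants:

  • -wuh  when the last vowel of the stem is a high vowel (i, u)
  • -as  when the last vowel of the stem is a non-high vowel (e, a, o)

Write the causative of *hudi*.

hudiwuh

*hudi* — last vowel /i/ (a high vowel) → -wuh → *hudiwuh*.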